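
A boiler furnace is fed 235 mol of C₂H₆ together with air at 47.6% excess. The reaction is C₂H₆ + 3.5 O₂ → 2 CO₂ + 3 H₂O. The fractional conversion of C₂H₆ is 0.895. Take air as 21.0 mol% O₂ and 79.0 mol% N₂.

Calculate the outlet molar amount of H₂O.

631 mol

Stoichiometric O₂ = 3.5 × 235 = 822.5 mol; O₂ fed = 822.5 × 1.476 = 1214 mol.
N₂ fed = 1214 × 79/21 = 4567 mol.
Fuel reacted = 0.895 × 235 → ξ = 210.3 mol.
Outlet (n = n₀ + ν ξ):
  C₂H₆: 235 − 1(210.3) = 24.67
  O₂: 1214 − 3.5(210.3) = 477.9
  N₂: 4567 (inert)
  CO₂: 0 + 2(210.3) = 420.7
  H₂O: 0 + 3(210.3) = 631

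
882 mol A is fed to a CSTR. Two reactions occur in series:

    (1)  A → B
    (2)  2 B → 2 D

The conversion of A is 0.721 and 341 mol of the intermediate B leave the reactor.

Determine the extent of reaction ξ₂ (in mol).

ξ₂ = 147 mol

Conversion of A: A consumed = 1ξ₁ = 0.721 × 882 → ξ₁ = 635.9 mol.
B balance: n_B = 0 + 1ξ₁ − 2ξ₂ = 341 → ξ₂ = (1·635.9 − 341)/2 = 147.5 mol.
Outlet amounts (n = n₀ + Σ ν·ξ):
  A: 882 − 1(635.9) = 246.1
  B: 0 + 1(635.9) − 2(147.5) = 341
  D: 0 + 2(147.5) = 294.9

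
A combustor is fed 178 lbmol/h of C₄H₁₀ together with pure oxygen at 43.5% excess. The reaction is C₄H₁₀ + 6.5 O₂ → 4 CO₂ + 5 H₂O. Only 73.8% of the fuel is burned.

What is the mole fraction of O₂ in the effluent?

Stoichiometric O₂ = 6.5 × 178 = 1157 lbmol/h; O₂ fed = 1157 × 1.435 = 1660 lbmol/h.
Fuel reacted = 0.738 × 178 → ξ = 131.4 lbmol/h.
Outlet (n = n₀ + ν ξ):
  C₄H₁₀: 178 − 1(131.4) = 46.64
  O₂: 1660 − 6.5(131.4) = 806.4
  CO₂: 0 + 4(131.4) = 525.5
  H₂O: 0 + 5(131.4) = 656.8
Total out = 2035 lbmol/h; y_O₂ = 806.4 / 2035 = 0.3962.

0.396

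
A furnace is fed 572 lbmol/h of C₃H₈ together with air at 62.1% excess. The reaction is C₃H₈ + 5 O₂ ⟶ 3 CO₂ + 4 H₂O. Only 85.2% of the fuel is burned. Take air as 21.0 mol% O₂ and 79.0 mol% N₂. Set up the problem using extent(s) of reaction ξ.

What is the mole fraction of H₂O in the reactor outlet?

Stoichiometric O₂ = 5 × 572 = 2860 lbmol/h; O₂ fed = 2860 × 1.621 = 4636 lbmol/h.
N₂ fed = 4636 × 79/21 = 17440 lbmol/h.
Fuel reacted = 0.852 × 572 → ξ = 487.3 lbmol/h.
Outlet (n = n₀ + ν ξ):
  C₃H₈: 572 − 1(487.3) = 84.66
  O₂: 4636 − 5(487.3) = 2199
  N₂: 17440 (inert)
  CO₂: 0 + 3(487.3) = 1462
  H₂O: 0 + 4(487.3) = 1949
Total out = 23140 lbmol/h; y_H₂O = 1949 / 23140 = 0.08426.

0.0843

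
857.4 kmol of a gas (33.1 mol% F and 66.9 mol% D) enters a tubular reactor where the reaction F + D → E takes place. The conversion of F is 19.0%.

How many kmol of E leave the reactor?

53.9 kmol

F reacted = 0.19 × 283.8 = 53.92 kmol; ν_F = −1, so ξ = 53.92/1 = 53.92 kmol.
Outlet amounts (n = n₀ + ν ξ):
  F: 283.8 − 1(53.92) = 229.9
  D: 573.6 − 1(53.92) = 519.7
  E: 0 + 1(53.92) = 53.92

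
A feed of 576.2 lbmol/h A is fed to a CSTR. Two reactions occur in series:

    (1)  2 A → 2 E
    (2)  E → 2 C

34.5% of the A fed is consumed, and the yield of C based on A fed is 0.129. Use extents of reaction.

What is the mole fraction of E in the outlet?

Conversion of A: A consumed = 2ξ₁ = 0.345 × 576.2 → ξ₁ = 99.39 lbmol/h.
Yield of C: 2ξ₂ / 576.2 = 0.129 → ξ₂ = 37.16 lbmol/h.
Outlet amounts (n = n₀ + Σ ν·ξ):
  A: 576.2 − 2(99.39) = 377.4
  E: 0 + 2(99.39) − 1(37.16) = 161.6
  C: 0 + 2(37.16) = 74.33
Total out = 613.4 lbmol/h; y_E = 161.6 / 613.4 = 0.2635.

0.264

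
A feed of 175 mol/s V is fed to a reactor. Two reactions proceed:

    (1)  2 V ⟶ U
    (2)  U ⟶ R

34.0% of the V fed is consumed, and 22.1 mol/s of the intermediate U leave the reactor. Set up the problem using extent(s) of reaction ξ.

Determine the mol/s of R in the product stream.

7.65 mol/s

Conversion of V: V consumed = 2ξ₁ = 0.34 × 175 → ξ₁ = 29.75 mol/s.
U balance: n_U = 0 + 1ξ₁ − 1ξ₂ = 22.1 → ξ₂ = (1·29.75 − 22.1)/1 = 7.65 mol/s.
Outlet amounts (n = n₀ + Σ ν·ξ):
  V: 175 − 2(29.75) = 115.5
  U: 0 + 1(29.75) − 1(7.65) = 22.1
  R: 0 + 1(7.65) = 7.65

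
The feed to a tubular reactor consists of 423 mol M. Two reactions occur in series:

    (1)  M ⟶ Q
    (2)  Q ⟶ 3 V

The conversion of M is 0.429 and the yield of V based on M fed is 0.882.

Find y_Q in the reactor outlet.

0.085

Conversion of M: M consumed = 1ξ₁ = 0.429 × 423 → ξ₁ = 181.5 mol.
Yield of V: 3ξ₂ / 423 = 0.882 → ξ₂ = 124.4 mol.
Outlet amounts (n = n₀ + Σ ν·ξ):
  M: 423 − 1(181.5) = 241.5
  Q: 0 + 1(181.5) − 1(124.4) = 57.1
  V: 0 + 3(124.4) = 373.1
Total out = 671.7 mol; y_Q = 57.1 / 671.7 = 0.08501.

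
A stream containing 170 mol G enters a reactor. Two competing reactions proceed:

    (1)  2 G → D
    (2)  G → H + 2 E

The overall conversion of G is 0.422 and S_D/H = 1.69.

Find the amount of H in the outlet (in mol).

16.4 mol

Conversion of G: G consumed = 0.422 × 170 = 71.74 mol = 2ξ₁ + 1ξ₂.
Selectivity: 1ξ₁ / (1ξ₂) = 1.69 → ξ₁ = 1.69 ξ₂.
Substitute: (2·1.69 + 1) ξ₂ = 71.74 → ξ₂ = 16.38 mol, ξ₁ = 27.68 mol.
Outlet amounts (n = n₀ + Σ ν·ξ):
  G: 170 − 2(27.68) − 1(16.38) = 98.26
  D: 0 + 1(27.68) = 27.68
  H: 0 + 1(16.38) = 16.38
  E: 0 + 2(16.38) = 32.76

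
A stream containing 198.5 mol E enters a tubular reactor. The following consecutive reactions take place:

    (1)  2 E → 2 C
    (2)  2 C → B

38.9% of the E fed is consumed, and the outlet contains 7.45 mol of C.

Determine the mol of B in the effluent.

34.9 mol

Conversion of E: E consumed = 2ξ₁ = 0.389 × 198.5 → ξ₁ = 38.61 mol.
C balance: n_C = 0 + 2ξ₁ − 2ξ₂ = 7.45 → ξ₂ = (2·38.61 − 7.45)/2 = 34.88 mol.
Outlet amounts (n = n₀ + Σ ν·ξ):
  E: 198.5 − 2(38.61) = 121.3
  C: 0 + 2(38.61) − 2(34.88) = 7.45
  B: 0 + 1(34.88) = 34.88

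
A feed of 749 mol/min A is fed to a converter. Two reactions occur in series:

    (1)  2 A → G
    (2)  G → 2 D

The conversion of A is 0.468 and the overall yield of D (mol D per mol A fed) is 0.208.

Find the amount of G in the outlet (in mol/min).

97.4 mol/min

Conversion of A: A consumed = 2ξ₁ = 0.468 × 749 → ξ₁ = 175.3 mol/min.
Yield of D: 2ξ₂ / 749 = 0.208 → ξ₂ = 77.9 mol/min.
Outlet amounts (n = n₀ + Σ ν·ξ):
  A: 749 − 2(175.3) = 398.5
  G: 0 + 1(175.3) − 1(77.9) = 97.37
  D: 0 + 2(77.9) = 155.8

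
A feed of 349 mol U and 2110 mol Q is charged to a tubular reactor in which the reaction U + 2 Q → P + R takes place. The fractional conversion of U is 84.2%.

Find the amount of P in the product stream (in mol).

294 mol

U reacted = 0.842 × 349 = 293.9 mol; ν_U = −1, so ξ = 293.9/1 = 293.9 mol.
Outlet amounts (n = n₀ + ν ξ):
  U: 349 − 1(293.9) = 55.14
  Q: 2110 − 2(293.9) = 1522
  P: 0 + 1(293.9) = 293.9
  R: 0 + 1(293.9) = 293.9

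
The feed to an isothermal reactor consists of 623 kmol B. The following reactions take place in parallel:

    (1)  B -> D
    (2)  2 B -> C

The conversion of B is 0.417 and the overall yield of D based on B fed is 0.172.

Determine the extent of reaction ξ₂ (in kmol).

ξ₂ = 76.3 kmol

Yield of D: 1ξ₁ / 623 = 0.172 → ξ₁ = 107.2 kmol.
Conversion of B: 1ξ₁ + 2ξ₂ = 0.417 × 623 = 259.8 → ξ₂ = 76.32 kmol.
Outlet amounts (n = n₀ + Σ ν·ξ):
  B: 623 − 1(107.2) − 2(76.32) = 363.2
  D: 0 + 1(107.2) = 107.2
  C: 0 + 1(76.32) = 76.32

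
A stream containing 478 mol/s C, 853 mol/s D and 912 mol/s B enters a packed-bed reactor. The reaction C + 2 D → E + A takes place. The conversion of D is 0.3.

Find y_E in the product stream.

0.0605

D reacted = 0.3 × 853 = 255.9 mol/s; ν_D = −2, so ξ = 255.9/2 = 127.9 mol/s.
Outlet amounts (n = n₀ + ν ξ):
  C: 478 − 1(127.9) = 350.1
  D: 853 − 2(127.9) = 597.1
  E: 0 + 1(127.9) = 127.9
  A: 0 + 1(127.9) = 127.9
  B: 912 (inert)
Total out = 2115 mol/s; y_E = 127.9 / 2115 = 0.0605.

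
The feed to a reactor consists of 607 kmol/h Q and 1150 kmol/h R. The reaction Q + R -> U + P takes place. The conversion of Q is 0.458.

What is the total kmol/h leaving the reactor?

Q reacted = 0.458 × 607 = 278 kmol/h; ν_Q = −1, so ξ = 278/1 = 278 kmol/h.
Outlet amounts (n = n₀ + ν ξ):
  Q: 607 − 1(278) = 329
  R: 1150 − 1(278) = 872
  U: 0 + 1(278) = 278
  P: 0 + 1(278) = 278
Total out = 329 + 872 + 278 + 278 = 1757 kmol/h.

1760 kmol/h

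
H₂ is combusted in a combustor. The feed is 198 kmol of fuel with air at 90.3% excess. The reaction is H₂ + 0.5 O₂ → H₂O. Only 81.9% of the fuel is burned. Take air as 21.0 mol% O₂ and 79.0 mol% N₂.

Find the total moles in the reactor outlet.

Stoichiometric O₂ = 0.5 × 198 = 99 kmol; O₂ fed = 99 × 1.903 = 188.4 kmol.
N₂ fed = 188.4 × 79/21 = 708.7 kmol.
Fuel reacted = 0.819 × 198 → ξ = 162.2 kmol.
Outlet (n = n₀ + ν ξ):
  H₂: 198 − 1(162.2) = 35.84
  O₂: 188.4 − 0.5(162.2) = 107.3
  N₂: 708.7 (inert)
  H₂O: 0 + 1(162.2) = 162.2
Total out = 35.84 + 107.3 + 708.7 + 162.2 = 1014 kmol.

1010 kmol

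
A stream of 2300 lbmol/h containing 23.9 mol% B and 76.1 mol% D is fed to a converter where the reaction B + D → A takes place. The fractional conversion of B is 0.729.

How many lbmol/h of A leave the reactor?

B reacted = 0.729 × 549.7 = 400.7 lbmol/h; ν_B = −1, so ξ = 400.7/1 = 400.7 lbmol/h.
Outlet amounts (n = n₀ + ν ξ):
  B: 549.7 − 1(400.7) = 149
  D: 1750 − 1(400.7) = 1350
  A: 0 + 1(400.7) = 400.7

401 lbmol/h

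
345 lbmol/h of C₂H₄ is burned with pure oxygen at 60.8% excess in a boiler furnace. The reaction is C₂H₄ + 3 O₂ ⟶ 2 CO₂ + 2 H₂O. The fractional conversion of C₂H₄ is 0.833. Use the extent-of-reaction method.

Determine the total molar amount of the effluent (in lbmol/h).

2010 lbmol/h

Stoichiometric O₂ = 3 × 345 = 1035 lbmol/h; O₂ fed = 1035 × 1.608 = 1664 lbmol/h.
Fuel reacted = 0.833 × 345 → ξ = 287.4 lbmol/h.
Outlet (n = n₀ + ν ξ):
  C₂H₄: 345 − 1(287.4) = 57.62
  O₂: 1664 − 3(287.4) = 802.1
  CO₂: 0 + 2(287.4) = 574.8
  H₂O: 0 + 2(287.4) = 574.8
Total out = 57.62 + 802.1 + 574.8 + 574.8 = 2009 lbmol/h.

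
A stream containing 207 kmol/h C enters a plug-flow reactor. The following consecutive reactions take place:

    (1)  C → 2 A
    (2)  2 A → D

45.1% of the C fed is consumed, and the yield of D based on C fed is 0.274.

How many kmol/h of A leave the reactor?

Conversion of C: C consumed = 1ξ₁ = 0.451 × 207 → ξ₁ = 93.36 kmol/h.
Yield of D: 1ξ₂ / 207 = 0.274 → ξ₂ = 56.72 kmol/h.
Outlet amounts (n = n₀ + Σ ν·ξ):
  C: 207 − 1(93.36) = 113.6
  A: 0 + 2(93.36) − 2(56.72) = 73.28
  D: 0 + 1(56.72) = 56.72

73.3 kmol/h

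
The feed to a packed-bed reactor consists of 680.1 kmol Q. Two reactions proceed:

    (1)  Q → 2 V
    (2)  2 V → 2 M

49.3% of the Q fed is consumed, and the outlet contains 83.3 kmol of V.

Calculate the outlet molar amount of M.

Conversion of Q: Q consumed = 1ξ₁ = 0.493 × 680.1 → ξ₁ = 335.3 kmol.
V balance: n_V = 0 + 2ξ₁ − 2ξ₂ = 83.3 → ξ₂ = (2·335.3 − 83.3)/2 = 293.6 kmol.
Outlet amounts (n = n₀ + Σ ν·ξ):
  Q: 680.1 − 1(335.3) = 344.8
  V: 0 + 2(335.3) − 2(293.6) = 83.3
  M: 0 + 2(293.6) = 587.3

587 kmol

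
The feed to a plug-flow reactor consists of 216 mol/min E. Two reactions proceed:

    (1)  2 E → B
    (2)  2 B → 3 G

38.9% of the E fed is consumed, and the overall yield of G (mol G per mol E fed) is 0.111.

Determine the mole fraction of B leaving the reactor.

0.143

Conversion of E: E consumed = 2ξ₁ = 0.389 × 216 → ξ₁ = 42.01 mol/min.
Yield of G: 3ξ₂ / 216 = 0.111 → ξ₂ = 7.992 mol/min.
Outlet amounts (n = n₀ + Σ ν·ξ):
  E: 216 − 2(42.01) = 132
  B: 0 + 1(42.01) − 2(7.992) = 26.03
  G: 0 + 3(7.992) = 23.98
Total out = 182 mol/min; y_B = 26.03 / 182 = 0.143.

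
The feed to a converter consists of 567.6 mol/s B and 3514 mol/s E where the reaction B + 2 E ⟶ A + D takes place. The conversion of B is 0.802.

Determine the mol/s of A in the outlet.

B reacted = 0.802 × 567.6 = 455.2 mol/s; ν_B = −1, so ξ = 455.2/1 = 455.2 mol/s.
Outlet amounts (n = n₀ + ν ξ):
  B: 567.6 − 1(455.2) = 112.4
  E: 3514 − 2(455.2) = 2604
  A: 0 + 1(455.2) = 455.2
  D: 0 + 1(455.2) = 455.2

455 mol/s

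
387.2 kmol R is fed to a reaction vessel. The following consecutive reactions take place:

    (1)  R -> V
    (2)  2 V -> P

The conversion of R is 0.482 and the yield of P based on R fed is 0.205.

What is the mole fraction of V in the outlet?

0.0906

Conversion of R: R consumed = 1ξ₁ = 0.482 × 387.2 → ξ₁ = 186.6 kmol.
Yield of P: 1ξ₂ / 387.2 = 0.205 → ξ₂ = 79.38 kmol.
Outlet amounts (n = n₀ + Σ ν·ξ):
  R: 387.2 − 1(186.6) = 200.6
  V: 0 + 1(186.6) − 2(79.38) = 27.88
  P: 0 + 1(79.38) = 79.38
Total out = 307.8 kmol; y_V = 27.88 / 307.8 = 0.09057.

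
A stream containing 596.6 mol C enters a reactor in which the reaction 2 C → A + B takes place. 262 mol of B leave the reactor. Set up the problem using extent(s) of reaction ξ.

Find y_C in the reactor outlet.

0.122

For B: n = n₀ + 1ξ → 262 = 0 + 1ξ, giving ξ = 262 mol.
Outlet amounts (n = n₀ + ν ξ):
  C: 596.6 − 2(262) = 72.6
  A: 0 + 1(262) = 262
  B: 0 + 1(262) = 262
Total out = 596.6 mol; y_C = 72.6 / 596.6 = 0.1217.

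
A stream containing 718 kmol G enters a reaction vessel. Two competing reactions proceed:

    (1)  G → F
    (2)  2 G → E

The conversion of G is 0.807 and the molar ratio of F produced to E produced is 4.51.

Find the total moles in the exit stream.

629 kmol

Conversion of G: G consumed = 0.807 × 718 = 579.4 kmol = 1ξ₁ + 2ξ₂.
Selectivity: 1ξ₁ / (1ξ₂) = 4.51 → ξ₁ = 4.51 ξ₂.
Substitute: (1·4.51 + 2) ξ₂ = 579.4 → ξ₂ = 89.01 kmol, ξ₁ = 401.4 kmol.
Outlet amounts (n = n₀ + Σ ν·ξ):
  G: 718 − 1(401.4) − 2(89.01) = 138.6
  F: 0 + 1(401.4) = 401.4
  E: 0 + 1(89.01) = 89.01
Total out = 138.6 + 401.4 + 89.01 = 629 kmol.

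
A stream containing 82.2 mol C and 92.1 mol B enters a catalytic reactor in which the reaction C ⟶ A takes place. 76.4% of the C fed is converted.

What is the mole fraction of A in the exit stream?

C reacted = 0.764 × 82.2 = 62.8 mol; ν_C = −1, so ξ = 62.8/1 = 62.8 mol.
Outlet amounts (n = n₀ + ν ξ):
  C: 82.2 − 1(62.8) = 19.4
  A: 0 + 1(62.8) = 62.8
  B: 92.1 (inert)
Total out = 174.3 mol; y_A = 62.8 / 174.3 = 0.3603.

0.36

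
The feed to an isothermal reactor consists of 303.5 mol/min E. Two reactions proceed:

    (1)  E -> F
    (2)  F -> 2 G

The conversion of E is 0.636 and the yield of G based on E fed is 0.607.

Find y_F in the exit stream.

0.255

Conversion of E: E consumed = 1ξ₁ = 0.636 × 303.5 → ξ₁ = 193 mol/min.
Yield of G: 2ξ₂ / 303.5 = 0.607 → ξ₂ = 92.11 mol/min.
Outlet amounts (n = n₀ + Σ ν·ξ):
  E: 303.5 − 1(193) = 110.5
  F: 0 + 1(193) − 1(92.11) = 100.9
  G: 0 + 2(92.11) = 184.2
Total out = 395.6 mol/min; y_F = 100.9 / 395.6 = 0.2551.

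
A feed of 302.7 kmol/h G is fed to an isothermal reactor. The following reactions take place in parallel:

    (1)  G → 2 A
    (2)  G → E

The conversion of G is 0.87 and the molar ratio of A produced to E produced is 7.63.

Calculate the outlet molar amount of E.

Conversion of G: G consumed = 0.87 × 302.7 = 263.3 kmol/h = 1ξ₁ + 1ξ₂.
Selectivity: 2ξ₁ / (1ξ₂) = 7.63 → ξ₁ = 3.815 ξ₂.
Substitute: (1·3.815 + 1) ξ₂ = 263.3 → ξ₂ = 54.69 kmol/h, ξ₁ = 208.7 kmol/h.
Outlet amounts (n = n₀ + Σ ν·ξ):
  G: 302.7 − 1(208.7) − 1(54.69) = 39.35
  A: 0 + 2(208.7) = 417.3
  E: 0 + 1(54.69) = 54.69

54.7 kmol/h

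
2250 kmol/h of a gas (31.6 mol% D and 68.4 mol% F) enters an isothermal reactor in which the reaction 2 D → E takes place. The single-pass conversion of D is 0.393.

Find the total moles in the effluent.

2110 kmol/h

D reacted = 0.393 × 711 = 279.4 kmol/h; ν_D = −2, so ξ = 279.4/2 = 139.7 kmol/h.
Outlet amounts (n = n₀ + ν ξ):
  D: 711 − 2(139.7) = 431.6
  E: 0 + 1(139.7) = 139.7
  F: 1539 (inert)
Total out = 431.6 + 139.7 + 1539 = 2110 kmol/h.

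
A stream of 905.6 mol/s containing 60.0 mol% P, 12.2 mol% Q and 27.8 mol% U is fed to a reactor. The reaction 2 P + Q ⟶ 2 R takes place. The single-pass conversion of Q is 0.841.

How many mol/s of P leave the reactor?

358 mol/s

Q reacted = 0.841 × 110.5 = 92.92 mol/s; ν_Q = −1, so ξ = 92.92/1 = 92.92 mol/s.
Outlet amounts (n = n₀ + ν ξ):
  P: 543.4 − 2(92.92) = 357.5
  Q: 110.5 − 1(92.92) = 17.57
  R: 0 + 2(92.92) = 185.8
  U: 251.8 (inert)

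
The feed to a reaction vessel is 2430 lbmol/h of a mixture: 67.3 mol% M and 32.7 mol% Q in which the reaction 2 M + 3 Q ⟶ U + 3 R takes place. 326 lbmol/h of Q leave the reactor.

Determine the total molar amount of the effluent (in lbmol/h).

For Q: n = n₀ − 3ξ → 326 = 794.6 − 3ξ, giving ξ = 156.2 lbmol/h.
Outlet amounts (n = n₀ + ν ξ):
  M: 1635 − 2(156.2) = 1323
  Q: 794.6 − 3(156.2) = 326
  U: 0 + 1(156.2) = 156.2
  R: 0 + 3(156.2) = 468.6
Total out = 1323 + 326 + 156.2 + 468.6 = 2274 lbmol/h.

2270 lbmol/h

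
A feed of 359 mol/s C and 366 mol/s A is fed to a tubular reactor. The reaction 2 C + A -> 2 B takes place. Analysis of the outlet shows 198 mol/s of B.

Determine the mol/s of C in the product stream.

For B: n = n₀ + 2ξ → 198 = 0 + 2ξ, giving ξ = 99 mol/s.
Outlet amounts (n = n₀ + ν ξ):
  C: 359 − 2(99) = 161
  A: 366 − 1(99) = 267
  B: 0 + 2(99) = 198

161 mol/s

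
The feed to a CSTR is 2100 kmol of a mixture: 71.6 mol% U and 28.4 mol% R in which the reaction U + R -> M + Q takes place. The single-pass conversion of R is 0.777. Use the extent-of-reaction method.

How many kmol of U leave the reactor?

1040 kmol

R reacted = 0.777 × 596.4 = 463.4 kmol; ν_R = −1, so ξ = 463.4/1 = 463.4 kmol.
Outlet amounts (n = n₀ + ν ξ):
  U: 1504 − 1(463.4) = 1040
  R: 596.4 − 1(463.4) = 133
  M: 0 + 1(463.4) = 463.4
  Q: 0 + 1(463.4) = 463.4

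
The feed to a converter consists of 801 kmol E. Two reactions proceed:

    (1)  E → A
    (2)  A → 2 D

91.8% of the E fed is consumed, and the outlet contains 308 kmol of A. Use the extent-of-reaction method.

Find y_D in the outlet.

0.696

Conversion of E: E consumed = 1ξ₁ = 0.918 × 801 → ξ₁ = 735.3 kmol.
A balance: n_A = 0 + 1ξ₁ − 1ξ₂ = 308 → ξ₂ = (1·735.3 − 308)/1 = 427.3 kmol.
Outlet amounts (n = n₀ + Σ ν·ξ):
  E: 801 − 1(735.3) = 65.68
  A: 0 + 1(735.3) − 1(427.3) = 308
  D: 0 + 2(427.3) = 854.6
Total out = 1228 kmol; y_D = 854.6 / 1228 = 0.6958.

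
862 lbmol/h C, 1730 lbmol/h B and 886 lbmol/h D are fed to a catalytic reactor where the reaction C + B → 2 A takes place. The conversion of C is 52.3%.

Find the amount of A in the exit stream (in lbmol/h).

C reacted = 0.523 × 862 = 450.8 lbmol/h; ν_C = −1, so ξ = 450.8/1 = 450.8 lbmol/h.
Outlet amounts (n = n₀ + ν ξ):
  C: 862 − 1(450.8) = 411.2
  B: 1730 − 1(450.8) = 1279
  A: 0 + 2(450.8) = 901.7
  D: 886 (inert)

902 lbmol/h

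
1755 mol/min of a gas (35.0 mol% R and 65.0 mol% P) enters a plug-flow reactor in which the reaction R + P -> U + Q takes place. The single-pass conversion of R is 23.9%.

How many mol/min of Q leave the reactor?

R reacted = 0.239 × 614.2 = 146.8 mol/min; ν_R = −1, so ξ = 146.8/1 = 146.8 mol/min.
Outlet amounts (n = n₀ + ν ξ):
  R: 614.2 − 1(146.8) = 467.4
  P: 1141 − 1(146.8) = 993.9
  U: 0 + 1(146.8) = 146.8
  Q: 0 + 1(146.8) = 146.8

147 mol/min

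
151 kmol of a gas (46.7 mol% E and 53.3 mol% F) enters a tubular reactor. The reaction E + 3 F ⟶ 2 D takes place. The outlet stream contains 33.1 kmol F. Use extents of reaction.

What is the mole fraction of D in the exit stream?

0.265

For F: n = n₀ − 3ξ → 33.1 = 80.48 − 3ξ, giving ξ = 15.79 kmol.
Outlet amounts (n = n₀ + ν ξ):
  E: 70.52 − 1(15.79) = 54.72
  F: 80.48 − 3(15.79) = 33.1
  D: 0 + 2(15.79) = 31.59
Total out = 119.4 kmol; y_D = 31.59 / 119.4 = 0.2645.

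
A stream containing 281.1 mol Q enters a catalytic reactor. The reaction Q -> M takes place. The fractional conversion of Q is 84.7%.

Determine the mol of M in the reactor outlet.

Q reacted = 0.847 × 281.1 = 238.1 mol; ν_Q = −1, so ξ = 238.1/1 = 238.1 mol.
Outlet amounts (n = n₀ + ν ξ):
  Q: 281.1 − 1(238.1) = 43.01
  M: 0 + 1(238.1) = 238.1

238 mol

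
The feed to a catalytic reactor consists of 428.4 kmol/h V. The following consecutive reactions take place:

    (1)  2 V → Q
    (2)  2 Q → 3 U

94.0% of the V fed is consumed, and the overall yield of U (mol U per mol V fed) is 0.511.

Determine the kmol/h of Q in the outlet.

55.4 kmol/h

Conversion of V: V consumed = 2ξ₁ = 0.94 × 428.4 → ξ₁ = 201.3 kmol/h.
Yield of U: 3ξ₂ / 428.4 = 0.511 → ξ₂ = 72.97 kmol/h.
Outlet amounts (n = n₀ + Σ ν·ξ):
  V: 428.4 − 2(201.3) = 25.7
  Q: 0 + 1(201.3) − 2(72.97) = 55.41
  U: 0 + 3(72.97) = 218.9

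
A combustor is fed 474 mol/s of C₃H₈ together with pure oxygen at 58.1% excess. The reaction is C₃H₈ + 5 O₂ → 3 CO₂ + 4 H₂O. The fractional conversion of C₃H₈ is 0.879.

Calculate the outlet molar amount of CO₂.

Stoichiometric O₂ = 5 × 474 = 2370 mol/s; O₂ fed = 2370 × 1.581 = 3747 mol/s.
Fuel reacted = 0.879 × 474 → ξ = 416.6 mol/s.
Outlet (n = n₀ + ν ξ):
  C₃H₈: 474 − 1(416.6) = 57.35
  O₂: 3747 − 5(416.6) = 1664
  CO₂: 0 + 3(416.6) = 1250
  H₂O: 0 + 4(416.6) = 1667

1250 mol/s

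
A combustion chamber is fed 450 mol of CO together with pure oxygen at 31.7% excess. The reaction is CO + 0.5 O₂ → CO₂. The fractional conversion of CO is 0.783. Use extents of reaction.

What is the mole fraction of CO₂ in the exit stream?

0.618

Stoichiometric O₂ = 0.5 × 450 = 225 mol; O₂ fed = 225 × 1.317 = 296.3 mol.
Fuel reacted = 0.783 × 450 → ξ = 352.4 mol.
Outlet (n = n₀ + ν ξ):
  CO: 450 − 1(352.4) = 97.65
  O₂: 296.3 − 0.5(352.4) = 120.1
  CO₂: 0 + 1(352.4) = 352.4
Total out = 570.1 mol; y_CO₂ = 352.4 / 570.1 = 0.618.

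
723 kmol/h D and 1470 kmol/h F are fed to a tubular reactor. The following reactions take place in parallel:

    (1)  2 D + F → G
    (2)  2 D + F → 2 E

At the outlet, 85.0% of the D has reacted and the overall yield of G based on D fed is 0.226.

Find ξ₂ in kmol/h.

ξ₂ = 144 kmol/h

Yield of G: 1ξ₁ / 723 = 0.226 → ξ₁ = 163.4 kmol/h.
Conversion of D: 2ξ₁ + 2ξ₂ = 0.85 × 723 = 614.5 → ξ₂ = 143.9 kmol/h.
Outlet amounts (n = n₀ + Σ ν·ξ):
  D: 723 − 2(163.4) − 2(143.9) = 108.5
  F: 1470 − 1(163.4) − 1(143.9) = 1163
  G: 0 + 1(163.4) = 163.4
  E: 0 + 2(143.9) = 287.8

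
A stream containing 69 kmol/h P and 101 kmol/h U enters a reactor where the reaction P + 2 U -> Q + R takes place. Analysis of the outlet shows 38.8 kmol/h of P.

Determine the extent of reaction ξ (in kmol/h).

For P: n = n₀ − 1ξ → 38.8 = 69 − 1ξ, giving ξ = 30.2 kmol/h.
Outlet amounts (n = n₀ + ν ξ):
  P: 69 − 1(30.2) = 38.8
  U: 101 − 2(30.2) = 40.6
  Q: 0 + 1(30.2) = 30.2
  R: 0 + 1(30.2) = 30.2

ξ = 30.2 kmol/h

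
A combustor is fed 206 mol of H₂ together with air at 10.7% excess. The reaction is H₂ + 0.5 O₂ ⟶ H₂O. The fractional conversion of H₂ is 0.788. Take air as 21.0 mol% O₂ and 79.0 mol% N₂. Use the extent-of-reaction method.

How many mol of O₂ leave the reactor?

32.9 mol

Stoichiometric O₂ = 0.5 × 206 = 103 mol; O₂ fed = 103 × 1.107 = 114 mol.
N₂ fed = 114 × 79/21 = 428.9 mol.
Fuel reacted = 0.788 × 206 → ξ = 162.3 mol.
Outlet (n = n₀ + ν ξ):
  H₂: 206 − 1(162.3) = 43.67
  O₂: 114 − 0.5(162.3) = 32.86
  N₂: 428.9 (inert)
  H₂O: 0 + 1(162.3) = 162.3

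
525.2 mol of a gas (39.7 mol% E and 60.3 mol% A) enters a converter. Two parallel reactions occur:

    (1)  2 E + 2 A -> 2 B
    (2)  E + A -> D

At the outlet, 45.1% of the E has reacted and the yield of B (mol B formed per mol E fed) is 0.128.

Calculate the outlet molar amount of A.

Yield of B: 2ξ₁ / 208.5 = 0.128 → ξ₁ = 13.34 mol.
Conversion of E: 2ξ₁ + 1ξ₂ = 0.451 × 208.5 = 94.04 → ξ₂ = 67.35 mol.
Outlet amounts (n = n₀ + Σ ν·ξ):
  E: 208.5 − 2(13.34) − 1(67.35) = 114.5
  A: 316.7 − 2(13.34) − 1(67.35) = 222.7
  B: 0 + 2(13.34) = 26.69
  D: 0 + 1(67.35) = 67.35

223 mol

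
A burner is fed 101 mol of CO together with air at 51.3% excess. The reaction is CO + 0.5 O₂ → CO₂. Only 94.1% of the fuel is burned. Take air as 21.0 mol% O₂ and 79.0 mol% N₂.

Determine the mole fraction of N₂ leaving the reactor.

Stoichiometric O₂ = 0.5 × 101 = 50.5 mol; O₂ fed = 50.5 × 1.513 = 76.41 mol.
N₂ fed = 76.41 × 79/21 = 287.4 mol.
Fuel reacted = 0.941 × 101 → ξ = 95.04 mol.
Outlet (n = n₀ + ν ξ):
  CO: 101 − 1(95.04) = 5.959
  O₂: 76.41 − 0.5(95.04) = 28.89
  N₂: 287.4 (inert)
  CO₂: 0 + 1(95.04) = 95.04
Total out = 417.3 mol; y_N₂ = 287.4 / 417.3 = 0.6888.

0.689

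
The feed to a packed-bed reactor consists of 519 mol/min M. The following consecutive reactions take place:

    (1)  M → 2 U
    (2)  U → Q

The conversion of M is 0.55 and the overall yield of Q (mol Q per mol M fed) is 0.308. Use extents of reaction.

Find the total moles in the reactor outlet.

Conversion of M: M consumed = 1ξ₁ = 0.55 × 519 → ξ₁ = 285.5 mol/min.
Yield of Q: 1ξ₂ / 519 = 0.308 → ξ₂ = 159.9 mol/min.
Outlet amounts (n = n₀ + Σ ν·ξ):
  M: 519 − 1(285.5) = 233.5
  U: 0 + 2(285.5) − 1(159.9) = 411
  Q: 0 + 1(159.9) = 159.9
Total out = 233.5 + 411 + 159.9 = 804.5 mol/min.

804 mol/min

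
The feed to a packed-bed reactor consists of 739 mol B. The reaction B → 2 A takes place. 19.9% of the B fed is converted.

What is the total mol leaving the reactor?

886 mol

B reacted = 0.199 × 739 = 147.1 mol; ν_B = −1, so ξ = 147.1/1 = 147.1 mol.
Outlet amounts (n = n₀ + ν ξ):
  B: 739 − 1(147.1) = 591.9
  A: 0 + 2(147.1) = 294.1
Total out = 591.9 + 294.1 = 886.1 mol.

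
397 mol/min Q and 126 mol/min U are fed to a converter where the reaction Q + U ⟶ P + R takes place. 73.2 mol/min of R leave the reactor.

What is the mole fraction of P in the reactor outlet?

For R: n = n₀ + 1ξ → 73.2 = 0 + 1ξ, giving ξ = 73.2 mol/min.
Outlet amounts (n = n₀ + ν ξ):
  Q: 397 − 1(73.2) = 323.8
  U: 126 − 1(73.2) = 52.8
  P: 0 + 1(73.2) = 73.2
  R: 0 + 1(73.2) = 73.2
Total out = 523 mol/min; y_P = 73.2 / 523 = 0.14.

0.14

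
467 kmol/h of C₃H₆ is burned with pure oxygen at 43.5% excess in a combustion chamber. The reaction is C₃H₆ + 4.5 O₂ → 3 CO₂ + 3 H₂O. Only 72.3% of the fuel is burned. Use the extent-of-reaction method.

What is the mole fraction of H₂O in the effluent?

Stoichiometric O₂ = 4.5 × 467 = 2102 kmol/h; O₂ fed = 2102 × 1.435 = 3016 kmol/h.
Fuel reacted = 0.723 × 467 → ξ = 337.6 kmol/h.
Outlet (n = n₀ + ν ξ):
  C₃H₆: 467 − 1(337.6) = 129.4
  O₂: 3016 − 4.5(337.6) = 1496
  CO₂: 0 + 3(337.6) = 1013
  H₂O: 0 + 3(337.6) = 1013
Total out = 3651 kmol/h; y_H₂O = 1013 / 3651 = 0.2774.

0.277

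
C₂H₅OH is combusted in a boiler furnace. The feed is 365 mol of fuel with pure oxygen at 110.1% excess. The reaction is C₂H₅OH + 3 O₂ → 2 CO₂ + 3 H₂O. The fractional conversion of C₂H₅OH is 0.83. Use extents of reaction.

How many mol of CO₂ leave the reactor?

606 mol

Stoichiometric O₂ = 3 × 365 = 1095 mol; O₂ fed = 1095 × 2.101 = 2301 mol.
Fuel reacted = 0.83 × 365 → ξ = 302.9 mol.
Outlet (n = n₀ + ν ξ):
  C₂H₅OH: 365 − 1(302.9) = 62.05
  O₂: 2301 − 3(302.9) = 1392
  CO₂: 0 + 2(302.9) = 605.9
  H₂O: 0 + 3(302.9) = 908.8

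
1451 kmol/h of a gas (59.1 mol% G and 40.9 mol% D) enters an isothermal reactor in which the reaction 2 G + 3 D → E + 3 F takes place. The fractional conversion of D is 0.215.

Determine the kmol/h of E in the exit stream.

D reacted = 0.215 × 593.5 = 127.6 kmol/h; ν_D = −3, so ξ = 127.6/3 = 42.53 kmol/h.
Outlet amounts (n = n₀ + ν ξ):
  G: 857.5 − 2(42.53) = 772.5
  D: 593.5 − 3(42.53) = 465.9
  E: 0 + 1(42.53) = 42.53
  F: 0 + 3(42.53) = 127.6

42.5 kmol/h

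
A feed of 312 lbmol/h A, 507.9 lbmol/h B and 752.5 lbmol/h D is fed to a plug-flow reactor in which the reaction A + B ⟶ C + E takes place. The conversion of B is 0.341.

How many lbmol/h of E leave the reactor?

B reacted = 0.341 × 507.9 = 173.2 lbmol/h; ν_B = −1, so ξ = 173.2/1 = 173.2 lbmol/h.
Outlet amounts (n = n₀ + ν ξ):
  A: 312 − 1(173.2) = 138.8
  B: 507.9 − 1(173.2) = 334.7
  C: 0 + 1(173.2) = 173.2
  E: 0 + 1(173.2) = 173.2
  D: 752.5 (inert)

173 lbmol/h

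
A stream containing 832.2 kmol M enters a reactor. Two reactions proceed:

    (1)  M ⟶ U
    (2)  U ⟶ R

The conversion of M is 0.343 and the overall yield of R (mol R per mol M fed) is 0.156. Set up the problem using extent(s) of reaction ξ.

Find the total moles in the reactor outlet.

832 kmol

Conversion of M: M consumed = 1ξ₁ = 0.343 × 832.2 → ξ₁ = 285.4 kmol.
Yield of R: 1ξ₂ / 832.2 = 0.156 → ξ₂ = 129.8 kmol.
Outlet amounts (n = n₀ + Σ ν·ξ):
  M: 832.2 − 1(285.4) = 546.8
  U: 0 + 1(285.4) − 1(129.8) = 155.6
  R: 0 + 1(129.8) = 129.8
Total out = 546.8 + 155.6 + 129.8 = 832.2 kmol.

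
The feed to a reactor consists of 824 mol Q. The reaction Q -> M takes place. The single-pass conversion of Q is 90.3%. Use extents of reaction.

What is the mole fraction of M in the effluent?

Q reacted = 0.903 × 824 = 744.1 mol; ν_Q = −1, so ξ = 744.1/1 = 744.1 mol.
Outlet amounts (n = n₀ + ν ξ):
  Q: 824 − 1(744.1) = 79.93
  M: 0 + 1(744.1) = 744.1
Total out = 824 mol; y_M = 744.1 / 824 = 0.903.

0.903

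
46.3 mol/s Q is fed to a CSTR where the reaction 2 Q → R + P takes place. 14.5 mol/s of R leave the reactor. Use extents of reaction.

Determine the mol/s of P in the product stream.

For R: n = n₀ + 1ξ → 14.5 = 0 + 1ξ, giving ξ = 14.5 mol/s.
Outlet amounts (n = n₀ + ν ξ):
  Q: 46.3 − 2(14.5) = 17.3
  R: 0 + 1(14.5) = 14.5
  P: 0 + 1(14.5) = 14.5

14.5 mol/s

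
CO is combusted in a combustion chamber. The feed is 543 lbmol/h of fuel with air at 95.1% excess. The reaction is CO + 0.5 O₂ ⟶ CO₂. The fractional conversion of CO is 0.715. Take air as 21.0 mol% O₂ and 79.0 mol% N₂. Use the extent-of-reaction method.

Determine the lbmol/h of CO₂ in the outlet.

388 lbmol/h

Stoichiometric O₂ = 0.5 × 543 = 271.5 lbmol/h; O₂ fed = 271.5 × 1.951 = 529.7 lbmol/h.
N₂ fed = 529.7 × 79/21 = 1993 lbmol/h.
Fuel reacted = 0.715 × 543 → ξ = 388.2 lbmol/h.
Outlet (n = n₀ + ν ξ):
  CO: 543 − 1(388.2) = 154.8
  O₂: 529.7 − 0.5(388.2) = 335.6
  N₂: 1993 (inert)
  CO₂: 0 + 1(388.2) = 388.2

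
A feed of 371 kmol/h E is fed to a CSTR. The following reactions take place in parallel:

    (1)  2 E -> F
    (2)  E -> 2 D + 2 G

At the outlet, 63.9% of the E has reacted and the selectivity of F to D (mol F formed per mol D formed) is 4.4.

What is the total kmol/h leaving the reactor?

297 kmol/h

Conversion of E: E consumed = 0.639 × 371 = 237.1 kmol/h = 2ξ₁ + 1ξ₂.
Selectivity: 1ξ₁ / (2ξ₂) = 4.4 → ξ₁ = 8.8 ξ₂.
Substitute: (2·8.8 + 1) ξ₂ = 237.1 → ξ₂ = 12.75 kmol/h, ξ₁ = 112.2 kmol/h.
Outlet amounts (n = n₀ + Σ ν·ξ):
  E: 371 − 2(112.2) − 1(12.75) = 133.9
  F: 0 + 1(112.2) = 112.2
  D: 0 + 2(12.75) = 25.49
  G: 0 + 2(12.75) = 25.49
Total out = 133.9 + 112.2 + 25.49 + 25.49 = 297.1 kmol/h.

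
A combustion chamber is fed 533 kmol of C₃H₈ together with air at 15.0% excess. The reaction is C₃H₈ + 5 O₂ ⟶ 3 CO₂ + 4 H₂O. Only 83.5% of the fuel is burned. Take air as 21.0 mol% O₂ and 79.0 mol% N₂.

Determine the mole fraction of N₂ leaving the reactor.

0.74

Stoichiometric O₂ = 5 × 533 = 2665 kmol; O₂ fed = 2665 × 1.150 = 3065 kmol.
N₂ fed = 3065 × 79/21 = 11530 kmol.
Fuel reacted = 0.835 × 533 → ξ = 445.1 kmol.
Outlet (n = n₀ + ν ξ):
  C₃H₈: 533 − 1(445.1) = 87.94
  O₂: 3065 − 5(445.1) = 839.5
  N₂: 11530 (inert)
  CO₂: 0 + 3(445.1) = 1335
  H₂O: 0 + 4(445.1) = 1780
Total out = 15570 kmol; y_N₂ = 11530 / 15570 = 0.7404.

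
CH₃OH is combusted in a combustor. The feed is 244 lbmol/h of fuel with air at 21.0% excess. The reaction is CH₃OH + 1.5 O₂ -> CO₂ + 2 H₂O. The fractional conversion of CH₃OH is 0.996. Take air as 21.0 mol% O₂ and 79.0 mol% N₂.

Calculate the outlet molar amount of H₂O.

Stoichiometric O₂ = 1.5 × 244 = 366 lbmol/h; O₂ fed = 366 × 1.210 = 442.9 lbmol/h.
N₂ fed = 442.9 × 79/21 = 1666 lbmol/h.
Fuel reacted = 0.996 × 244 → ξ = 243 lbmol/h.
Outlet (n = n₀ + ν ξ):
  CH₃OH: 244 − 1(243) = 0.976
  O₂: 442.9 − 1.5(243) = 78.32
  N₂: 1666 (inert)
  CO₂: 0 + 1(243) = 243
  H₂O: 0 + 2(243) = 486

486 lbmol/h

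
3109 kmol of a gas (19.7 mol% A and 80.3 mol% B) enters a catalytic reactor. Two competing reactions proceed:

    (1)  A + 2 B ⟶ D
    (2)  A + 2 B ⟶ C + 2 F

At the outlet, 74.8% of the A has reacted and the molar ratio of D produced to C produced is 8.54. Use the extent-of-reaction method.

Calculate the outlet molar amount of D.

410 kmol

Conversion of A: A consumed = 0.748 × 612.5 = 458.1 kmol = 1ξ₁ + 1ξ₂.
Selectivity: 1ξ₁ / (1ξ₂) = 8.54 → ξ₁ = 8.54 ξ₂.
Substitute: (1·8.54 + 1) ξ₂ = 458.1 → ξ₂ = 48.02 kmol, ξ₁ = 410.1 kmol.
Outlet amounts (n = n₀ + Σ ν·ξ):
  A: 612.5 − 1(410.1) − 1(48.02) = 154.3
  B: 2497 − 2(410.1) − 2(48.02) = 1580
  D: 0 + 1(410.1) = 410.1
  C: 0 + 1(48.02) = 48.02
  F: 0 + 2(48.02) = 96.04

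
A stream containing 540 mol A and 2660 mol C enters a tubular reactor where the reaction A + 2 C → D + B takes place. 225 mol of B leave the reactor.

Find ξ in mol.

For B: n = n₀ + 1ξ → 225 = 0 + 1ξ, giving ξ = 225 mol.
Outlet amounts (n = n₀ + ν ξ):
  A: 540 − 1(225) = 315
  C: 2660 − 2(225) = 2210
  D: 0 + 1(225) = 225
  B: 0 + 1(225) = 225

ξ = 225 mol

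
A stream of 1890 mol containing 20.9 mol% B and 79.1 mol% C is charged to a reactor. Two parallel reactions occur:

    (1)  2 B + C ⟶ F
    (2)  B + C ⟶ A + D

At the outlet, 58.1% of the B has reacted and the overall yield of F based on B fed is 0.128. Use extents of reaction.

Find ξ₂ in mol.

Yield of F: 1ξ₁ / 395 = 0.128 → ξ₁ = 50.56 mol.
Conversion of B: 2ξ₁ + 1ξ₂ = 0.581 × 395 = 229.5 → ξ₂ = 128.4 mol.
Outlet amounts (n = n₀ + Σ ν·ξ):
  B: 395 − 2(50.56) − 1(128.4) = 165.5
  C: 1495 − 1(50.56) − 1(128.4) = 1316
  F: 0 + 1(50.56) = 50.56
  A: 0 + 1(128.4) = 128.4
  D: 0 + 1(128.4) = 128.4

ξ₂ = 128 mol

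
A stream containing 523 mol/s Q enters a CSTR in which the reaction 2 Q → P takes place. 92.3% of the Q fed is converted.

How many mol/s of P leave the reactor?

Q reacted = 0.923 × 523 = 482.7 mol/s; ν_Q = −2, so ξ = 482.7/2 = 241.4 mol/s.
Outlet amounts (n = n₀ + ν ξ):
  Q: 523 − 2(241.4) = 40.27
  P: 0 + 1(241.4) = 241.4

241 mol/s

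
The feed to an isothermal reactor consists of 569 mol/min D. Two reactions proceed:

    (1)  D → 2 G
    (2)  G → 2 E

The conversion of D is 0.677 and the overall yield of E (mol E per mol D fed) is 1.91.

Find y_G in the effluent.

Conversion of D: D consumed = 1ξ₁ = 0.677 × 569 → ξ₁ = 385.2 mol/min.
Yield of E: 2ξ₂ / 569 = 1.91 → ξ₂ = 543.4 mol/min.
Outlet amounts (n = n₀ + Σ ν·ξ):
  D: 569 − 1(385.2) = 183.8
  G: 0 + 2(385.2) − 1(543.4) = 227
  E: 0 + 2(543.4) = 1087
Total out = 1498 mol/min; y_G = 227 / 1498 = 0.1516.

0.152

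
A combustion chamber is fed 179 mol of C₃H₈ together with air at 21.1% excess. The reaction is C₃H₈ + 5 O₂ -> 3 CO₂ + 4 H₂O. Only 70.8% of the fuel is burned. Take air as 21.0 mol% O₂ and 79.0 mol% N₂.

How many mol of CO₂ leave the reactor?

Stoichiometric O₂ = 5 × 179 = 895 mol; O₂ fed = 895 × 1.211 = 1084 mol.
N₂ fed = 1084 × 79/21 = 4077 mol.
Fuel reacted = 0.708 × 179 → ξ = 126.7 mol.
Outlet (n = n₀ + ν ξ):
  C₃H₈: 179 − 1(126.7) = 52.27
  O₂: 1084 − 5(126.7) = 450.2
  N₂: 4077 (inert)
  CO₂: 0 + 3(126.7) = 380.2
  H₂O: 0 + 4(126.7) = 506.9

380 mol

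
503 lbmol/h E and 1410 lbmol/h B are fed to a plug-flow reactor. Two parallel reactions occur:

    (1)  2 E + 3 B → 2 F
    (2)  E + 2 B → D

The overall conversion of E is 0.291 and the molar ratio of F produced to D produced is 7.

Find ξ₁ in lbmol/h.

ξ₁ = 64 lbmol/h

Conversion of E: E consumed = 0.291 × 503 = 146.4 lbmol/h = 2ξ₁ + 1ξ₂.
Selectivity: 2ξ₁ / (1ξ₂) = 7 → ξ₁ = 3.5 ξ₂.
Substitute: (2·3.5 + 1) ξ₂ = 146.4 → ξ₂ = 18.3 lbmol/h, ξ₁ = 64.04 lbmol/h.
Outlet amounts (n = n₀ + Σ ν·ξ):
  E: 503 − 2(64.04) − 1(18.3) = 356.6
  B: 1410 − 3(64.04) − 2(18.3) = 1181
  F: 0 + 2(64.04) = 128.1
  D: 0 + 1(18.3) = 18.3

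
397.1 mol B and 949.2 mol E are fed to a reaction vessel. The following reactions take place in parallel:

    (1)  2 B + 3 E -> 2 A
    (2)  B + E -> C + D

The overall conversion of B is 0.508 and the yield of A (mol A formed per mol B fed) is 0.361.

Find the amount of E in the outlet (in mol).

Yield of A: 2ξ₁ / 397.1 = 0.361 → ξ₁ = 71.68 mol.
Conversion of B: 2ξ₁ + 1ξ₂ = 0.508 × 397.1 = 201.7 → ξ₂ = 58.37 mol.
Outlet amounts (n = n₀ + Σ ν·ξ):
  B: 397.1 − 2(71.68) − 1(58.37) = 195.4
  E: 949.2 − 3(71.68) − 1(58.37) = 675.8
  A: 0 + 2(71.68) = 143.4
  C: 0 + 1(58.37) = 58.37
  D: 0 + 1(58.37) = 58.37

676 mol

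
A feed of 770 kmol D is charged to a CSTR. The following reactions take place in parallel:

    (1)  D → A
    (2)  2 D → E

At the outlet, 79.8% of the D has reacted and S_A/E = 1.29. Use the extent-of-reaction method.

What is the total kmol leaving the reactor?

583 kmol

Conversion of D: D consumed = 0.798 × 770 = 614.5 kmol = 1ξ₁ + 2ξ₂.
Selectivity: 1ξ₁ / (1ξ₂) = 1.29 → ξ₁ = 1.29 ξ₂.
Substitute: (1·1.29 + 2) ξ₂ = 614.5 → ξ₂ = 186.8 kmol, ξ₁ = 240.9 kmol.
Outlet amounts (n = n₀ + Σ ν·ξ):
  D: 770 − 1(240.9) − 2(186.8) = 155.5
  A: 0 + 1(240.9) = 240.9
  E: 0 + 1(186.8) = 186.8
Total out = 155.5 + 240.9 + 186.8 = 583.2 kmol.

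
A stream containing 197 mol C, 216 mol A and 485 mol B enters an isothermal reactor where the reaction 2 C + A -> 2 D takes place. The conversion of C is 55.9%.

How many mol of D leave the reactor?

110 mol

C reacted = 0.559 × 197 = 110.1 mol; ν_C = −2, so ξ = 110.1/2 = 55.06 mol.
Outlet amounts (n = n₀ + ν ξ):
  C: 197 − 2(55.06) = 86.88
  A: 216 − 1(55.06) = 160.9
  D: 0 + 2(55.06) = 110.1
  B: 485 (inert)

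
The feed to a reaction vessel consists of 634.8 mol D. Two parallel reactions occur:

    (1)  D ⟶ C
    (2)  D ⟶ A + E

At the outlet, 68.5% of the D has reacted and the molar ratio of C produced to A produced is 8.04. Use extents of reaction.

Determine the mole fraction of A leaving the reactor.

Conversion of D: D consumed = 0.685 × 634.8 = 434.8 mol = 1ξ₁ + 1ξ₂.
Selectivity: 1ξ₁ / (1ξ₂) = 8.04 → ξ₁ = 8.04 ξ₂.
Substitute: (1·8.04 + 1) ξ₂ = 434.8 → ξ₂ = 48.1 mol, ξ₁ = 386.7 mol.
Outlet amounts (n = n₀ + Σ ν·ξ):
  D: 634.8 − 1(386.7) − 1(48.1) = 200
  C: 0 + 1(386.7) = 386.7
  A: 0 + 1(48.1) = 48.1
  E: 0 + 1(48.1) = 48.1
Total out = 682.9 mol; y_A = 48.1 / 682.9 = 0.07044.

0.0704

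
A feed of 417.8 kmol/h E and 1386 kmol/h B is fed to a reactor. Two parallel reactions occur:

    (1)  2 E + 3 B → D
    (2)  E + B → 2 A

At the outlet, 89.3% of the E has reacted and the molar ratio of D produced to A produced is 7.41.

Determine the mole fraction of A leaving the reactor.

0.0225

Conversion of E: E consumed = 0.893 × 417.8 = 373.1 kmol/h = 2ξ₁ + 1ξ₂.
Selectivity: 1ξ₁ / (2ξ₂) = 7.41 → ξ₁ = 14.82 ξ₂.
Substitute: (2·14.82 + 1) ξ₂ = 373.1 → ξ₂ = 12.18 kmol/h, ξ₁ = 180.5 kmol/h.
Outlet amounts (n = n₀ + Σ ν·ξ):
  E: 417.8 − 2(180.5) − 1(12.18) = 44.7
  B: 1386 − 3(180.5) − 1(12.18) = 832.4
  D: 0 + 1(180.5) = 180.5
  A: 0 + 2(12.18) = 24.35
Total out = 1082 kmol/h; y_A = 24.35 / 1082 = 0.02251.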